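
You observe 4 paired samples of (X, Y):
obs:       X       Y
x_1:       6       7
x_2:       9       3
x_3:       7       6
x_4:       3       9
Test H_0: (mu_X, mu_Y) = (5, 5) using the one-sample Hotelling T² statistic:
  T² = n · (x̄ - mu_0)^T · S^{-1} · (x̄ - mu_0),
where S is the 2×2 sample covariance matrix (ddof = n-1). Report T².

Step 1 — sample mean vector:
  mean(X) = (6 + 9 + 7 + 3) / 4 = 25/4 = 6.25
  mean(Y) = (7 + 3 + 6 + 9) / 4 = 25/4 = 6.25
  x̄ = (6.25, 6.25),  deviation x̄ - mu_0 = (6.25, 6.25) - (5, 5) = (1.25, 1.25).

Step 2 — sample covariance matrix, S[i,j] = (1/(n-1)) · Σ_k (x_{k,i} - mean_i) · (x_{k,j} - mean_j), divisor n-1 = 3:
  S[X,X] = ((-0.25)·(-0.25) + (2.75)·(2.75) + (0.75)·(0.75) + (-3.25)·(-3.25)) / 3 = 18.75/3 = 6.25
  S[X,Y] = ((-0.25)·(0.75) + (2.75)·(-3.25) + (0.75)·(-0.25) + (-3.25)·(2.75)) / 3 = -18.25/3 = -6.0833
  S[Y,Y] = ((0.75)·(0.75) + (-3.25)·(-3.25) + (-0.25)·(-0.25) + (2.75)·(2.75)) / 3 = 18.75/3 = 6.25
  S = [[6.25, -6.0833],
 [-6.0833, 6.25]].

Step 3 — invert S. det(S) = 6.25·6.25 - (-6.0833)² = 2.0556.
  S^{-1} = (1/det) · [[d, -b], [-b, a]] = [[3.0405, 2.9595],
 [2.9595, 3.0405]].

Step 4 — quadratic form (x̄ - mu_0)^T · S^{-1} · (x̄ - mu_0):
  S^{-1} · (x̄ - mu_0) = (7.5, 7.5),
  (x̄ - mu_0)^T · [...] = (1.25)·(7.5) + (1.25)·(7.5) = 18.75.

Step 5 — scale by n: T² = 4 · 18.75 = 75.

T² ≈ 75


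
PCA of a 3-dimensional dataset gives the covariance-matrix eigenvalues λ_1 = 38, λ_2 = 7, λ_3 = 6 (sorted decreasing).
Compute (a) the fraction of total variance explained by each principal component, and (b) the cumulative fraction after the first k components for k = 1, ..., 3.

Step 1 — total variance = trace(Sigma) = Σ λ_i = 38 + 7 + 6 = 51.

Step 2 — fraction explained by component i = λ_i / Σ λ:
  PC1: 38/51 = 0.7451
  PC2: 7/51 = 0.1373
  PC3: 6/51 = 0.1176

Step 3 — cumulative fraction after k components = (λ_1 + ... + λ_k) / Σ λ:
  k = 1: 38/51 = 0.7451
  k = 2: (38 + 7)/51 = 45/51 = 0.8824
  k = 3: (38 + 7 + 6)/51 = 51/51 = 1

Summary (fraction, with percent):

explained: PC1 0.7451 (74.51%), PC2 0.1373 (13.73%), PC3 0.1176 (11.76%);  cumulative: 0.7451, 0.8824, 1


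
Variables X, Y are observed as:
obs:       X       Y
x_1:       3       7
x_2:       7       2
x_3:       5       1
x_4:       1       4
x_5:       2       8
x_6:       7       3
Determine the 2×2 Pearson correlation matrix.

Step 1 — column means:
  mean(X) = (3 + 7 + 5 + 1 + 2 + 7) / 6 = 25/6 = 4.1667
  mean(Y) = (7 + 2 + 1 + 4 + 8 + 3) / 6 = 25/6 = 4.1667

Step 2 — sample variances and covariances s[i,j] = (1/(n-1)) · Σ_k (x_{k,i} - mean_i) · (x_{k,j} - mean_j), with n-1 = 5:
  s[X,X] = ((-1.1667)·(-1.1667) + (2.8333)·(2.8333) + (0.8333)·(0.8333) + (-3.1667)·(-3.1667) + (-2.1667)·(-2.1667) + (2.8333)·(2.8333)) / 5 = 32.8333/5 = 6.5667
  s[X,Y] = ((-1.1667)·(2.8333) + (2.8333)·(-2.1667) + (0.8333)·(-3.1667) + (-3.1667)·(-0.1667) + (-2.1667)·(3.8333) + (2.8333)·(-1.1667)) / 5 = -23.1667/5 = -4.6333
  s[Y,Y] = ((2.8333)·(2.8333) + (-2.1667)·(-2.1667) + (-3.1667)·(-3.1667) + (-0.1667)·(-0.1667) + (3.8333)·(3.8333) + (-1.1667)·(-1.1667)) / 5 = 38.8333/5 = 7.7667
  Sample standard deviations s_i = √(s[i,i]):
  s(X) = √(6.5667) = 2.5626
  s(Y) = √(7.7667) = 2.7869

Step 3 — r_{ij} = s_{ij} / (s_i · s_j):
  r[X,X] = 1 (diagonal).
  r[X,Y] = -4.6333 / (2.5626 · 2.7869) = -4.6333 / 7.1415 = -0.6488
  r[Y,Y] = 1 (diagonal).

R is symmetric with unit diagonal. Assembling:

R = [[1, -0.6488],
 [-0.6488, 1]]


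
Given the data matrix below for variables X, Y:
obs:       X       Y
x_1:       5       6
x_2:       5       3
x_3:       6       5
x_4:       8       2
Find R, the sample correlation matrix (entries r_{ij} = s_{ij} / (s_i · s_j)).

Step 1 — column means:
  mean(X) = (5 + 5 + 6 + 8) / 4 = 24/4 = 6
  mean(Y) = (6 + 3 + 5 + 2) / 4 = 16/4 = 4

Step 2 — sample variances and covariances s[i,j] = (1/(n-1)) · Σ_k (x_{k,i} - mean_i) · (x_{k,j} - mean_j), with n-1 = 3:
  s[X,X] = ((-1)·(-1) + (-1)·(-1) + (0)·(0) + (2)·(2)) / 3 = 6/3 = 2
  s[X,Y] = ((-1)·(2) + (-1)·(-1) + (0)·(1) + (2)·(-2)) / 3 = -5/3 = -1.6667
  s[Y,Y] = ((2)·(2) + (-1)·(-1) + (1)·(1) + (-2)·(-2)) / 3 = 10/3 = 3.3333
  Sample standard deviations s_i = √(s[i,i]):
  s(X) = √(2) = 1.4142
  s(Y) = √(3.3333) = 1.8257

Step 3 — r_{ij} = s_{ij} / (s_i · s_j):
  r[X,X] = 1 (diagonal).
  r[X,Y] = -1.6667 / (1.4142 · 1.8257) = -1.6667 / 2.582 = -0.6455
  r[Y,Y] = 1 (diagonal).

R is symmetric with unit diagonal. Assembling:

R = [[1, -0.6455],
 [-0.6455, 1]]


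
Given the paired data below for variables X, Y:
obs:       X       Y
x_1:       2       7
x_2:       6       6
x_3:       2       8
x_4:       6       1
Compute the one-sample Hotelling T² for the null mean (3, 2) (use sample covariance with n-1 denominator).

Step 1 — sample mean vector:
  mean(X) = (2 + 6 + 2 + 6) / 4 = 16/4 = 4
  mean(Y) = (7 + 6 + 8 + 1) / 4 = 22/4 = 5.5
  x̄ = (4, 5.5),  deviation x̄ - mu_0 = (4, 5.5) - (3, 2) = (1, 3.5).

Step 2 — sample covariance matrix, S[i,j] = (1/(n-1)) · Σ_k (x_{k,i} - mean_i) · (x_{k,j} - mean_j), divisor n-1 = 3:
  S[X,X] = ((-2)·(-2) + (2)·(2) + (-2)·(-2) + (2)·(2)) / 3 = 16/3 = 5.3333
  S[X,Y] = ((-2)·(1.5) + (2)·(0.5) + (-2)·(2.5) + (2)·(-4.5)) / 3 = -16/3 = -5.3333
  S[Y,Y] = ((1.5)·(1.5) + (0.5)·(0.5) + (2.5)·(2.5) + (-4.5)·(-4.5)) / 3 = 29/3 = 9.6667
  S = [[5.3333, -5.3333],
 [-5.3333, 9.6667]].

Step 3 — invert S. det(S) = 5.3333·9.6667 - (-5.3333)² = 23.1111.
  S^{-1} = (1/det) · [[d, -b], [-b, a]] = [[0.4183, 0.2308],
 [0.2308, 0.2308]].

Step 4 — quadratic form (x̄ - mu_0)^T · S^{-1} · (x̄ - mu_0):
  S^{-1} · (x̄ - mu_0) = (1.226, 1.0385),
  (x̄ - mu_0)^T · [...] = (1)·(1.226) + (3.5)·(1.0385) = 4.8606.

Step 5 — scale by n: T² = 4 · 4.8606 = 19.4423.

T² ≈ 19.4423


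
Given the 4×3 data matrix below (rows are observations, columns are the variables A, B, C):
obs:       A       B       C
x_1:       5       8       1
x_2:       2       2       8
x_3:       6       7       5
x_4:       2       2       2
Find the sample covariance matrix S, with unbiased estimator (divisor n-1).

Step 1 — column means:
  mean(A) = (5 + 2 + 6 + 2) / 4 = 15/4 = 3.75
  mean(B) = (8 + 2 + 7 + 2) / 4 = 19/4 = 4.75
  mean(C) = (1 + 8 + 5 + 2) / 4 = 16/4 = 4

Step 2 — sample covariance S[i,j] = (1/(n-1)) · Σ_k (x_{k,i} - mean_i) · (x_{k,j} - mean_j), with n-1 = 3.
  S[A,A] = ((1.25)·(1.25) + (-1.75)·(-1.75) + (2.25)·(2.25) + (-1.75)·(-1.75)) / 3 = 12.75/3 = 4.25
  S[A,B] = ((1.25)·(3.25) + (-1.75)·(-2.75) + (2.25)·(2.25) + (-1.75)·(-2.75)) / 3 = 18.75/3 = 6.25
  S[A,C] = ((1.25)·(-3) + (-1.75)·(4) + (2.25)·(1) + (-1.75)·(-2)) / 3 = -5/3 = -1.6667
  S[B,B] = ((3.25)·(3.25) + (-2.75)·(-2.75) + (2.25)·(2.25) + (-2.75)·(-2.75)) / 3 = 30.75/3 = 10.25
  S[B,C] = ((3.25)·(-3) + (-2.75)·(4) + (2.25)·(1) + (-2.75)·(-2)) / 3 = -13/3 = -4.3333
  S[C,C] = ((-3)·(-3) + (4)·(4) + (1)·(1) + (-2)·(-2)) / 3 = 30/3 = 10

S is symmetric (S[j,i] = S[i,j]). Assembling:

S = [[4.25, 6.25, -1.6667],
 [6.25, 10.25, -4.3333],
 [-1.6667, -4.3333, 10]]


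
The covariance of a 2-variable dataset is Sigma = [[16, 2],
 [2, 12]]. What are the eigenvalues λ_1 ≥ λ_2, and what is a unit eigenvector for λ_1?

Step 1 — characteristic polynomial of 2×2 Sigma:
  det(Sigma - λI) = λ² - trace · λ + det = 0.
  trace = 16 + 12 = 28, det = 16·12 - (2)² = 188.
Step 2 — discriminant:
  Δ = trace² - 4·det = 784 - 752 = 32.
Step 3 — eigenvalues:
  λ = (trace ± √Δ)/2 = (28 ± 5.6569)/2,
  λ_1 = 16.8284,  λ_2 = 11.1716.

Step 4 — unit eigenvector for λ_1: solve (Sigma - λ_1 I)v = 0. First row:
  (16 - 16.8284)·v_x + (2)·v_y = 0, i.e. (-0.8284)·v_x + (2)·v_y = 0,
  so v ∝ (b, λ_1 - a) = (2, 0.8284) = u.
  ||u|| = √((2)² + (0.8284)²) = √(4.6863) ≈ 2.1648,
  v_1 = u/||u|| ≈ (0.9239, 0.3827) (||v_1|| = 1).

λ_1 = 16.8284,  λ_2 = 11.1716;  v_1 ≈ (0.9239, 0.3827)


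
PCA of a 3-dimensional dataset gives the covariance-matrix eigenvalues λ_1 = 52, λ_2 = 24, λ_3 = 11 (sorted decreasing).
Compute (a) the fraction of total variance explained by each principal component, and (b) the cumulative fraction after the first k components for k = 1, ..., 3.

Step 1 — total variance = trace(Sigma) = Σ λ_i = 52 + 24 + 11 = 87.

Step 2 — fraction explained by component i = λ_i / Σ λ:
  PC1: 52/87 = 0.5977
  PC2: 24/87 = 0.2759
  PC3: 11/87 = 0.1264

Step 3 — cumulative fraction after k components = (λ_1 + ... + λ_k) / Σ λ:
  k = 1: 52/87 = 0.5977
  k = 2: (52 + 24)/87 = 76/87 = 0.8736
  k = 3: (52 + 24 + 11)/87 = 87/87 = 1

Summary (fraction, with percent):

explained: PC1 0.5977 (59.77%), PC2 0.2759 (27.59%), PC3 0.1264 (12.64%);  cumulative: 0.5977, 0.8736, 1


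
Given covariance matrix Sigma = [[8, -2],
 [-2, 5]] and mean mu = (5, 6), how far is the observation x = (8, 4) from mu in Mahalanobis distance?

Step 1 — centre the observation: (x - mu) = (3, -2).

Step 2 — invert Sigma. det(Sigma) = 8·5 - (-2)² = 36.
  Sigma^{-1} = (1/det) · [[d, -b], [-b, a]] = [[0.1389, 0.0556],
 [0.0556, 0.2222]].

Step 3 — form the quadratic (x - mu)^T · Sigma^{-1} · (x - mu):
  Sigma^{-1} · (x - mu) = (0.3056, -0.2778).
  (x - mu)^T · [Sigma^{-1} · (x - mu)] = (3)·(0.3056) + (-2)·(-0.2778) = 1.4722.

Step 4 — take square root: d = √(1.4722) ≈ 1.2134.

d(x, mu) = √(1.4722) ≈ 1.2134


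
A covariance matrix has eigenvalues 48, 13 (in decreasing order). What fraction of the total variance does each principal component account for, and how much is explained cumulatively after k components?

Step 1 — total variance = trace(Sigma) = Σ λ_i = 48 + 13 = 61.

Step 2 — fraction explained by component i = λ_i / Σ λ:
  PC1: 48/61 = 0.7869
  PC2: 13/61 = 0.2131

Step 3 — cumulative fraction after k components = (λ_1 + ... + λ_k) / Σ λ:
  k = 1: 48/61 = 0.7869
  k = 2: (48 + 13)/61 = 61/61 = 1

Summary (fraction, with percent):

explained: PC1 0.7869 (78.69%), PC2 0.2131 (21.31%);  cumulative: 0.7869, 1


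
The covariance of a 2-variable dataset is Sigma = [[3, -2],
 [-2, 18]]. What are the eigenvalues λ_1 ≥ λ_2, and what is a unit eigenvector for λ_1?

Step 1 — characteristic polynomial of 2×2 Sigma:
  det(Sigma - λI) = λ² - trace · λ + det = 0.
  trace = 3 + 18 = 21, det = 3·18 - (-2)² = 50.
Step 2 — discriminant:
  Δ = trace² - 4·det = 441 - 200 = 241.
Step 3 — eigenvalues:
  λ = (trace ± √Δ)/2 = (21 ± 15.5242)/2,
  λ_1 = 18.2621,  λ_2 = 2.7379.

Step 4 — unit eigenvector for λ_1: solve (Sigma - λ_1 I)v = 0. First row:
  (3 - 18.2621)·v_x + (-2)·v_y = 0, i.e. (-15.2621)·v_x + (-2)·v_y = 0,
  so v ∝ (b, λ_1 - a) = (-2, 15.2621); multiply by -1 so the first entry is positive: u = (2, -15.2621).
  ||u|| = √((2)² + (-15.2621)²) = √(236.9313) ≈ 15.3926,
  v_1 = u/||u|| ≈ (0.1299, -0.9915) (||v_1|| = 1).

λ_1 = 18.2621,  λ_2 = 2.7379;  v_1 ≈ (0.1299, -0.9915)


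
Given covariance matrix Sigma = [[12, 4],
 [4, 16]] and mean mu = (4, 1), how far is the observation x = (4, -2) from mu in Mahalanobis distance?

Step 1 — centre the observation: (x - mu) = (0, -3).

Step 2 — invert Sigma. det(Sigma) = 12·16 - (4)² = 176.
  Sigma^{-1} = (1/det) · [[d, -b], [-b, a]] = [[0.0909, -0.0227],
 [-0.0227, 0.0682]].

Step 3 — form the quadratic (x - mu)^T · Sigma^{-1} · (x - mu):
  Sigma^{-1} · (x - mu) = (0.0682, -0.2045).
  (x - mu)^T · [Sigma^{-1} · (x - mu)] = (0)·(0.0682) + (-3)·(-0.2045) = 0.6136.

Step 4 — take square root: d = √(0.6136) ≈ 0.7833.

d(x, mu) = √(0.6136) ≈ 0.7833


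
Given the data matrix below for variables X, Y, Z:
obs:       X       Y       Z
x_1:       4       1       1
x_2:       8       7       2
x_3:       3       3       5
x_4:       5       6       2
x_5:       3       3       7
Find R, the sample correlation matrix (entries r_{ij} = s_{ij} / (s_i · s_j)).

Step 1 — column means:
  mean(X) = (4 + 8 + 3 + 5 + 3) / 5 = 23/5 = 4.6
  mean(Y) = (1 + 7 + 3 + 6 + 3) / 5 = 20/5 = 4
  mean(Z) = (1 + 2 + 5 + 2 + 7) / 5 = 17/5 = 3.4

Step 2 — sample variances and covariances s[i,j] = (1/(n-1)) · Σ_k (x_{k,i} - mean_i) · (x_{k,j} - mean_j), with n-1 = 4:
  s[X,X] = ((-0.6)·(-0.6) + (3.4)·(3.4) + (-1.6)·(-1.6) + (0.4)·(0.4) + (-1.6)·(-1.6)) / 4 = 17.2/4 = 4.3
  s[X,Y] = ((-0.6)·(-3) + (3.4)·(3) + (-1.6)·(-1) + (0.4)·(2) + (-1.6)·(-1)) / 4 = 16/4 = 4
  s[X,Z] = ((-0.6)·(-2.4) + (3.4)·(-1.4) + (-1.6)·(1.6) + (0.4)·(-1.4) + (-1.6)·(3.6)) / 4 = -12.2/4 = -3.05
  s[Y,Y] = ((-3)·(-3) + (3)·(3) + (-1)·(-1) + (2)·(2) + (-1)·(-1)) / 4 = 24/4 = 6
  s[Y,Z] = ((-3)·(-2.4) + (3)·(-1.4) + (-1)·(1.6) + (2)·(-1.4) + (-1)·(3.6)) / 4 = -5/4 = -1.25
  s[Z,Z] = ((-2.4)·(-2.4) + (-1.4)·(-1.4) + (1.6)·(1.6) + (-1.4)·(-1.4) + (3.6)·(3.6)) / 4 = 25.2/4 = 6.3
  Sample standard deviations s_i = √(s[i,i]):
  s(X) = √(4.3) = 2.0736
  s(Y) = √(6) = 2.4495
  s(Z) = √(6.3) = 2.51

Step 3 — r_{ij} = s_{ij} / (s_i · s_j):
  r[X,X] = 1 (diagonal).
  r[X,Y] = 4 / (2.0736 · 2.4495) = 4 / 5.0794 = 0.7875
  r[X,Z] = -3.05 / (2.0736 · 2.51) = -3.05 / 5.2048 = -0.586
  r[Y,Y] = 1 (diagonal).
  r[Y,Z] = -1.25 / (2.4495 · 2.51) = -1.25 / 6.1482 = -0.2033
  r[Z,Z] = 1 (diagonal).

R is symmetric with unit diagonal. Assembling:

R = [[1, 0.7875, -0.586],
 [0.7875, 1, -0.2033],
 [-0.586, -0.2033, 1]]


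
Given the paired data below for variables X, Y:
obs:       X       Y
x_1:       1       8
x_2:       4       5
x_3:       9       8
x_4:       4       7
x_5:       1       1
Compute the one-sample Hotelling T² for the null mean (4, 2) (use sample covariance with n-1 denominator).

Step 1 — sample mean vector:
  mean(X) = (1 + 4 + 9 + 4 + 1) / 5 = 19/5 = 3.8
  mean(Y) = (8 + 5 + 8 + 7 + 1) / 5 = 29/5 = 5.8
  x̄ = (3.8, 5.8),  deviation x̄ - mu_0 = (3.8, 5.8) - (4, 2) = (-0.2, 3.8).

Step 2 — sample covariance matrix, S[i,j] = (1/(n-1)) · Σ_k (x_{k,i} - mean_i) · (x_{k,j} - mean_j), divisor n-1 = 4:
  S[X,X] = ((-2.8)·(-2.8) + (0.2)·(0.2) + (5.2)·(5.2) + (0.2)·(0.2) + (-2.8)·(-2.8)) / 4 = 42.8/4 = 10.7
  S[X,Y] = ((-2.8)·(2.2) + (0.2)·(-0.8) + (5.2)·(2.2) + (0.2)·(1.2) + (-2.8)·(-4.8)) / 4 = 18.8/4 = 4.7
  S[Y,Y] = ((2.2)·(2.2) + (-0.8)·(-0.8) + (2.2)·(2.2) + (1.2)·(1.2) + (-4.8)·(-4.8)) / 4 = 34.8/4 = 8.7
  S = [[10.7, 4.7],
 [4.7, 8.7]].

Step 3 — invert S. det(S) = 10.7·8.7 - (4.7)² = 71.
  S^{-1} = (1/det) · [[d, -b], [-b, a]] = [[0.1225, -0.0662],
 [-0.0662, 0.1507]].

Step 4 — quadratic form (x̄ - mu_0)^T · S^{-1} · (x̄ - mu_0):
  S^{-1} · (x̄ - mu_0) = (-0.2761, 0.5859),
  (x̄ - mu_0)^T · [...] = (-0.2)·(-0.2761) + (3.8)·(0.5859) = 2.2817.

Step 5 — scale by n: T² = 5 · 2.2817 = 11.4085.

T² ≈ 11.4085


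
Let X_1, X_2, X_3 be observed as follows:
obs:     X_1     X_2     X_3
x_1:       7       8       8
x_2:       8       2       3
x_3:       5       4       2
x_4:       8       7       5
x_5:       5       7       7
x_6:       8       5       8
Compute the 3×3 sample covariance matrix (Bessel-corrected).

Step 1 — column means:
  mean(X_1) = (7 + 8 + 5 + 8 + 5 + 8) / 6 = 41/6 = 6.8333
  mean(X_2) = (8 + 2 + 4 + 7 + 7 + 5) / 6 = 33/6 = 5.5
  mean(X_3) = (8 + 3 + 2 + 5 + 7 + 8) / 6 = 33/6 = 5.5

Step 2 — sample covariance S[i,j] = (1/(n-1)) · Σ_k (x_{k,i} - mean_i) · (x_{k,j} - mean_j), with n-1 = 5.
  S[X_1,X_1] = ((0.1667)·(0.1667) + (1.1667)·(1.1667) + (-1.8333)·(-1.8333) + (1.1667)·(1.1667) + (-1.8333)·(-1.8333) + (1.1667)·(1.1667)) / 5 = 10.8333/5 = 2.1667
  S[X_1,X_2] = ((0.1667)·(2.5) + (1.1667)·(-3.5) + (-1.8333)·(-1.5) + (1.1667)·(1.5) + (-1.8333)·(1.5) + (1.1667)·(-0.5)) / 5 = -2.5/5 = -0.5
  S[X_1,X_3] = ((0.1667)·(2.5) + (1.1667)·(-2.5) + (-1.8333)·(-3.5) + (1.1667)·(-0.5) + (-1.8333)·(1.5) + (1.1667)·(2.5)) / 5 = 3.5/5 = 0.7
  S[X_2,X_2] = ((2.5)·(2.5) + (-3.5)·(-3.5) + (-1.5)·(-1.5) + (1.5)·(1.5) + (1.5)·(1.5) + (-0.5)·(-0.5)) / 5 = 25.5/5 = 5.1
  S[X_2,X_3] = ((2.5)·(2.5) + (-3.5)·(-2.5) + (-1.5)·(-3.5) + (1.5)·(-0.5) + (1.5)·(1.5) + (-0.5)·(2.5)) / 5 = 20.5/5 = 4.1
  S[X_3,X_3] = ((2.5)·(2.5) + (-2.5)·(-2.5) + (-3.5)·(-3.5) + (-0.5)·(-0.5) + (1.5)·(1.5) + (2.5)·(2.5)) / 5 = 33.5/5 = 6.7

S is symmetric (S[j,i] = S[i,j]). Assembling:

S = [[2.1667, -0.5, 0.7],
 [-0.5, 5.1, 4.1],
 [0.7, 4.1, 6.7]]


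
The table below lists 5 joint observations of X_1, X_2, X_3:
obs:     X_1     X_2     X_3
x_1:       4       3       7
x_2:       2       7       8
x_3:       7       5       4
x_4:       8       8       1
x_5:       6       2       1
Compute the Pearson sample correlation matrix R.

Step 1 — column means:
  mean(X_1) = (4 + 2 + 7 + 8 + 6) / 5 = 27/5 = 5.4
  mean(X_2) = (3 + 7 + 5 + 8 + 2) / 5 = 25/5 = 5
  mean(X_3) = (7 + 8 + 4 + 1 + 1) / 5 = 21/5 = 4.2

Step 2 — sample variances and covariances s[i,j] = (1/(n-1)) · Σ_k (x_{k,i} - mean_i) · (x_{k,j} - mean_j), with n-1 = 4:
  s[X_1,X_1] = ((-1.4)·(-1.4) + (-3.4)·(-3.4) + (1.6)·(1.6) + (2.6)·(2.6) + (0.6)·(0.6)) / 4 = 23.2/4 = 5.8
  s[X_1,X_2] = ((-1.4)·(-2) + (-3.4)·(2) + (1.6)·(0) + (2.6)·(3) + (0.6)·(-3)) / 4 = 2/4 = 0.5
  s[X_1,X_3] = ((-1.4)·(2.8) + (-3.4)·(3.8) + (1.6)·(-0.2) + (2.6)·(-3.2) + (0.6)·(-3.2)) / 4 = -27.4/4 = -6.85
  s[X_2,X_2] = ((-2)·(-2) + (2)·(2) + (0)·(0) + (3)·(3) + (-3)·(-3)) / 4 = 26/4 = 6.5
  s[X_2,X_3] = ((-2)·(2.8) + (2)·(3.8) + (0)·(-0.2) + (3)·(-3.2) + (-3)·(-3.2)) / 4 = 2/4 = 0.5
  s[X_3,X_3] = ((2.8)·(2.8) + (3.8)·(3.8) + (-0.2)·(-0.2) + (-3.2)·(-3.2) + (-3.2)·(-3.2)) / 4 = 42.8/4 = 10.7
  Sample standard deviations s_i = √(s[i,i]):
  s(X_1) = √(5.8) = 2.4083
  s(X_2) = √(6.5) = 2.5495
  s(X_3) = √(10.7) = 3.2711

Step 3 — r_{ij} = s_{ij} / (s_i · s_j):
  r[X_1,X_1] = 1 (diagonal).
  r[X_1,X_2] = 0.5 / (2.4083 · 2.5495) = 0.5 / 6.14 = 0.0814
  r[X_1,X_3] = -6.85 / (2.4083 · 3.2711) = -6.85 / 7.8778 = -0.8695
  r[X_2,X_2] = 1 (diagonal).
  r[X_2,X_3] = 0.5 / (2.5495 · 3.2711) = 0.5 / 8.3397 = 0.06
  r[X_3,X_3] = 1 (diagonal).

R is symmetric with unit diagonal. Assembling:

R = [[1, 0.0814, -0.8695],
 [0.0814, 1, 0.06],
 [-0.8695, 0.06, 1]]


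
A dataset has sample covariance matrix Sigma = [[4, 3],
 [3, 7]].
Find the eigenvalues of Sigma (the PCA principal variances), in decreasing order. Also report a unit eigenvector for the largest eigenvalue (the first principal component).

Step 1 — characteristic polynomial of 2×2 Sigma:
  det(Sigma - λI) = λ² - trace · λ + det = 0.
  trace = 4 + 7 = 11, det = 4·7 - (3)² = 19.
Step 2 — discriminant:
  Δ = trace² - 4·det = 121 - 76 = 45.
Step 3 — eigenvalues:
  λ = (trace ± √Δ)/2 = (11 ± 6.7082)/2,
  λ_1 = 8.8541,  λ_2 = 2.1459.

Step 4 — unit eigenvector for λ_1: solve (Sigma - λ_1 I)v = 0. First row:
  (4 - 8.8541)·v_x + (3)·v_y = 0, i.e. (-4.8541)·v_x + (3)·v_y = 0,
  so v ∝ (b, λ_1 - a) = (3, 4.8541) = u.
  ||u|| = √((3)² + (4.8541)²) = √(32.5623) ≈ 5.7063,
  v_1 = u/||u|| ≈ (0.5257, 0.8507) (||v_1|| = 1).

λ_1 = 8.8541,  λ_2 = 2.1459;  v_1 ≈ (0.5257, 0.8507)


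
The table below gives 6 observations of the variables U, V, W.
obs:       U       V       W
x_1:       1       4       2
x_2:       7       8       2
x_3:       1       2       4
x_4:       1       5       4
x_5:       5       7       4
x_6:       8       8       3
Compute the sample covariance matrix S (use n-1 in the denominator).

Step 1 — column means:
  mean(U) = (1 + 7 + 1 + 1 + 5 + 8) / 6 = 23/6 = 3.8333
  mean(V) = (4 + 8 + 2 + 5 + 7 + 8) / 6 = 34/6 = 5.6667
  mean(W) = (2 + 2 + 4 + 4 + 4 + 3) / 6 = 19/6 = 3.1667

Step 2 — sample covariance S[i,j] = (1/(n-1)) · Σ_k (x_{k,i} - mean_i) · (x_{k,j} - mean_j), with n-1 = 5.
  S[U,U] = ((-2.8333)·(-2.8333) + (3.1667)·(3.1667) + (-2.8333)·(-2.8333) + (-2.8333)·(-2.8333) + (1.1667)·(1.1667) + (4.1667)·(4.1667)) / 5 = 52.8333/5 = 10.5667
  S[U,V] = ((-2.8333)·(-1.6667) + (3.1667)·(2.3333) + (-2.8333)·(-3.6667) + (-2.8333)·(-0.6667) + (1.1667)·(1.3333) + (4.1667)·(2.3333)) / 5 = 35.6667/5 = 7.1333
  S[U,W] = ((-2.8333)·(-1.1667) + (3.1667)·(-1.1667) + (-2.8333)·(0.8333) + (-2.8333)·(0.8333) + (1.1667)·(0.8333) + (4.1667)·(-0.1667)) / 5 = -4.8333/5 = -0.9667
  S[V,V] = ((-1.6667)·(-1.6667) + (2.3333)·(2.3333) + (-3.6667)·(-3.6667) + (-0.6667)·(-0.6667) + (1.3333)·(1.3333) + (2.3333)·(2.3333)) / 5 = 29.3333/5 = 5.8667
  S[V,W] = ((-1.6667)·(-1.1667) + (2.3333)·(-1.1667) + (-3.6667)·(0.8333) + (-0.6667)·(0.8333) + (1.3333)·(0.8333) + (2.3333)·(-0.1667)) / 5 = -3.6667/5 = -0.7333
  S[W,W] = ((-1.1667)·(-1.1667) + (-1.1667)·(-1.1667) + (0.8333)·(0.8333) + (0.8333)·(0.8333) + (0.8333)·(0.8333) + (-0.1667)·(-0.1667)) / 5 = 4.8333/5 = 0.9667

S is symmetric (S[j,i] = S[i,j]). Assembling:

S = [[10.5667, 7.1333, -0.9667],
 [7.1333, 5.8667, -0.7333],
 [-0.9667, -0.7333, 0.9667]]


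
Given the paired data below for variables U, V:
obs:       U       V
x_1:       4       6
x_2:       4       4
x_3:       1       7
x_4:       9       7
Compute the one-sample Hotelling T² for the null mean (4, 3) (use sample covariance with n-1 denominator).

Step 1 — sample mean vector:
  mean(U) = (4 + 4 + 1 + 9) / 4 = 18/4 = 4.5
  mean(V) = (6 + 4 + 7 + 7) / 4 = 24/4 = 6
  x̄ = (4.5, 6),  deviation x̄ - mu_0 = (4.5, 6) - (4, 3) = (0.5, 3).

Step 2 — sample covariance matrix, S[i,j] = (1/(n-1)) · Σ_k (x_{k,i} - mean_i) · (x_{k,j} - mean_j), divisor n-1 = 3:
  S[U,U] = ((-0.5)·(-0.5) + (-0.5)·(-0.5) + (-3.5)·(-3.5) + (4.5)·(4.5)) / 3 = 33/3 = 11
  S[U,V] = ((-0.5)·(0) + (-0.5)·(-2) + (-3.5)·(1) + (4.5)·(1)) / 3 = 2/3 = 0.6667
  S[V,V] = ((0)·(0) + (-2)·(-2) + (1)·(1) + (1)·(1)) / 3 = 6/3 = 2
  S = [[11, 0.6667],
 [0.6667, 2]].

Step 3 — invert S. det(S) = 11·2 - (0.6667)² = 21.5556.
  S^{-1} = (1/det) · [[d, -b], [-b, a]] = [[0.0928, -0.0309],
 [-0.0309, 0.5103]].

Step 4 — quadratic form (x̄ - mu_0)^T · S^{-1} · (x̄ - mu_0):
  S^{-1} · (x̄ - mu_0) = (-0.0464, 1.5155),
  (x̄ - mu_0)^T · [...] = (0.5)·(-0.0464) + (3)·(1.5155) = 4.5232.

Step 5 — scale by n: T² = 4 · 4.5232 = 18.0928.

T² ≈ 18.0928


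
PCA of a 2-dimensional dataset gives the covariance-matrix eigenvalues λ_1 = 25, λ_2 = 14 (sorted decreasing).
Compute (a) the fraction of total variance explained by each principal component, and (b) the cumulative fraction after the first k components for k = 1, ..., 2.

Step 1 — total variance = trace(Sigma) = Σ λ_i = 25 + 14 = 39.

Step 2 — fraction explained by component i = λ_i / Σ λ:
  PC1: 25/39 = 0.641
  PC2: 14/39 = 0.359

Step 3 — cumulative fraction after k components = (λ_1 + ... + λ_k) / Σ λ:
  k = 1: 25/39 = 0.641
  k = 2: (25 + 14)/39 = 39/39 = 1

Summary (fraction, with percent):

explained: PC1 0.641 (64.1%), PC2 0.359 (35.9%);  cumulative: 0.641, 1


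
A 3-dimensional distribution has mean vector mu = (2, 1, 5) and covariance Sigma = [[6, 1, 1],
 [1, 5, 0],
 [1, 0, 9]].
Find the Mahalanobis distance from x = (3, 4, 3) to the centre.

Step 1 — centre the observation: (x - mu) = (1, 3, -2).

Step 2 — invert Sigma (cofactor / det for 3×3, or solve directly):
  Sigma^{-1} = [[0.1758, -0.0352, -0.0195],
 [-0.0352, 0.207, 0.0039],
 [-0.0195, 0.0039, 0.1133]].

Step 3 — form the quadratic (x - mu)^T · Sigma^{-1} · (x - mu):
  Sigma^{-1} · (x - mu) = (0.1094, 0.5781, -0.2344).
  (x - mu)^T · [Sigma^{-1} · (x - mu)] = (1)·(0.1094) + (3)·(0.5781) + (-2)·(-0.2344) = 2.3125.

Step 4 — take square root: d = √(2.3125) ≈ 1.5207.

d(x, mu) = √(2.3125) ≈ 1.5207


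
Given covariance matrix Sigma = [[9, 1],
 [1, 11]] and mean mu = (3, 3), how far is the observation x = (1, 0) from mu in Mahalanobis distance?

Step 1 — centre the observation: (x - mu) = (-2, -3).

Step 2 — invert Sigma. det(Sigma) = 9·11 - (1)² = 98.
  Sigma^{-1} = (1/det) · [[d, -b], [-b, a]] = [[0.1122, -0.0102],
 [-0.0102, 0.0918]].

Step 3 — form the quadratic (x - mu)^T · Sigma^{-1} · (x - mu):
  Sigma^{-1} · (x - mu) = (-0.1939, -0.2551).
  (x - mu)^T · [Sigma^{-1} · (x - mu)] = (-2)·(-0.1939) + (-3)·(-0.2551) = 1.1531.

Step 4 — take square root: d = √(1.1531) ≈ 1.0738.

d(x, mu) = √(1.1531) ≈ 1.0738


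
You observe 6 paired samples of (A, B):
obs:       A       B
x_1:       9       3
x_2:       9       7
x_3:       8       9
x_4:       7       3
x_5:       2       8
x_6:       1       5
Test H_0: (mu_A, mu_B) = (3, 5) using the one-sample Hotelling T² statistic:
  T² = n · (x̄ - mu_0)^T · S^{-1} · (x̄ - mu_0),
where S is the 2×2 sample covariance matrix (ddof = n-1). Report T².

Step 1 — sample mean vector:
  mean(A) = (9 + 9 + 8 + 7 + 2 + 1) / 6 = 36/6 = 6
  mean(B) = (3 + 7 + 9 + 3 + 8 + 5) / 6 = 35/6 = 5.8333
  x̄ = (6, 5.8333),  deviation x̄ - mu_0 = (6, 5.8333) - (3, 5) = (3, 0.8333).

Step 2 — sample covariance matrix, S[i,j] = (1/(n-1)) · Σ_k (x_{k,i} - mean_i) · (x_{k,j} - mean_j), divisor n-1 = 5:
  S[A,A] = ((3)·(3) + (3)·(3) + (2)·(2) + (1)·(1) + (-4)·(-4) + (-5)·(-5)) / 5 = 64/5 = 12.8
  S[A,B] = ((3)·(-2.8333) + (3)·(1.1667) + (2)·(3.1667) + (1)·(-2.8333) + (-4)·(2.1667) + (-5)·(-0.8333)) / 5 = -6/5 = -1.2
  S[B,B] = ((-2.8333)·(-2.8333) + (1.1667)·(1.1667) + (3.1667)·(3.1667) + (-2.8333)·(-2.8333) + (2.1667)·(2.1667) + (-0.8333)·(-0.8333)) / 5 = 32.8333/5 = 6.5667
  S = [[12.8, -1.2],
 [-1.2, 6.5667]].

Step 3 — invert S. det(S) = 12.8·6.5667 - (-1.2)² = 82.6133.
  S^{-1} = (1/det) · [[d, -b], [-b, a]] = [[0.0795, 0.0145],
 [0.0145, 0.1549]].

Step 4 — quadratic form (x̄ - mu_0)^T · S^{-1} · (x̄ - mu_0):
  S^{-1} · (x̄ - mu_0) = (0.2506, 0.1727),
  (x̄ - mu_0)^T · [...] = (3)·(0.2506) + (0.8333)·(0.1727) = 0.8956.

Step 5 — scale by n: T² = 6 · 0.8956 = 5.3736.

T² ≈ 5.3736


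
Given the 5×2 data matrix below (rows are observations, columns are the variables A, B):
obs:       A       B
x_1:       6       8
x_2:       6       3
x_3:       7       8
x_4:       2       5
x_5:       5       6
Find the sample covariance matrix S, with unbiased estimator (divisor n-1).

Step 1 — column means:
  mean(A) = (6 + 6 + 7 + 2 + 5) / 5 = 26/5 = 5.2
  mean(B) = (8 + 3 + 8 + 5 + 6) / 5 = 30/5 = 6

Step 2 — sample covariance S[i,j] = (1/(n-1)) · Σ_k (x_{k,i} - mean_i) · (x_{k,j} - mean_j), with n-1 = 4.
  S[A,A] = ((0.8)·(0.8) + (0.8)·(0.8) + (1.8)·(1.8) + (-3.2)·(-3.2) + (-0.2)·(-0.2)) / 4 = 14.8/4 = 3.7
  S[A,B] = ((0.8)·(2) + (0.8)·(-3) + (1.8)·(2) + (-3.2)·(-1) + (-0.2)·(0)) / 4 = 6/4 = 1.5
  S[B,B] = ((2)·(2) + (-3)·(-3) + (2)·(2) + (-1)·(-1) + (0)·(0)) / 4 = 18/4 = 4.5

S is symmetric (S[j,i] = S[i,j]). Assembling:

S = [[3.7, 1.5],
 [1.5, 4.5]]


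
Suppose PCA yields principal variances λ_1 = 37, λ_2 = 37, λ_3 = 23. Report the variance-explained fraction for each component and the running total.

Step 1 — total variance = trace(Sigma) = Σ λ_i = 37 + 37 + 23 = 97.

Step 2 — fraction explained by component i = λ_i / Σ λ:
  PC1: 37/97 = 0.3814
  PC2: 37/97 = 0.3814
  PC3: 23/97 = 0.2371

Step 3 — cumulative fraction after k components = (λ_1 + ... + λ_k) / Σ λ:
  k = 1: 37/97 = 0.3814
  k = 2: (37 + 37)/97 = 74/97 = 0.7629
  k = 3: (37 + 37 + 23)/97 = 97/97 = 1

Summary (fraction, with percent):

explained: PC1 0.3814 (38.14%), PC2 0.3814 (38.14%), PC3 0.2371 (23.71%);  cumulative: 0.3814, 0.7629, 1


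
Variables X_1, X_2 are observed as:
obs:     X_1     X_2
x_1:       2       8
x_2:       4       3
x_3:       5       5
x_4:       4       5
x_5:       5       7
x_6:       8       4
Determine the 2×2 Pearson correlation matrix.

Step 1 — column means:
  mean(X_1) = (2 + 4 + 5 + 4 + 5 + 8) / 6 = 28/6 = 4.6667
  mean(X_2) = (8 + 3 + 5 + 5 + 7 + 4) / 6 = 32/6 = 5.3333

Step 2 — sample variances and covariances s[i,j] = (1/(n-1)) · Σ_k (x_{k,i} - mean_i) · (x_{k,j} - mean_j), with n-1 = 5:
  s[X_1,X_1] = ((-2.6667)·(-2.6667) + (-0.6667)·(-0.6667) + (0.3333)·(0.3333) + (-0.6667)·(-0.6667) + (0.3333)·(0.3333) + (3.3333)·(3.3333)) / 5 = 19.3333/5 = 3.8667
  s[X_1,X_2] = ((-2.6667)·(2.6667) + (-0.6667)·(-2.3333) + (0.3333)·(-0.3333) + (-0.6667)·(-0.3333) + (0.3333)·(1.6667) + (3.3333)·(-1.3333)) / 5 = -9.3333/5 = -1.8667
  s[X_2,X_2] = ((2.6667)·(2.6667) + (-2.3333)·(-2.3333) + (-0.3333)·(-0.3333) + (-0.3333)·(-0.3333) + (1.6667)·(1.6667) + (-1.3333)·(-1.3333)) / 5 = 17.3333/5 = 3.4667
  Sample standard deviations s_i = √(s[i,i]):
  s(X_1) = √(3.8667) = 1.9664
  s(X_2) = √(3.4667) = 1.8619

Step 3 — r_{ij} = s_{ij} / (s_i · s_j):
  r[X_1,X_1] = 1 (diagonal).
  r[X_1,X_2] = -1.8667 / (1.9664 · 1.8619) = -1.8667 / 3.6612 = -0.5098
  r[X_2,X_2] = 1 (diagonal).

R is symmetric with unit diagonal. Assembling:

R = [[1, -0.5098],
 [-0.5098, 1]]


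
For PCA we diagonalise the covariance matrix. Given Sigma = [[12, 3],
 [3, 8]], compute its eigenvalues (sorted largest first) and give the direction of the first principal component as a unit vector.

Step 1 — characteristic polynomial of 2×2 Sigma:
  det(Sigma - λI) = λ² - trace · λ + det = 0.
  trace = 12 + 8 = 20, det = 12·8 - (3)² = 87.
Step 2 — discriminant:
  Δ = trace² - 4·det = 400 - 348 = 52.
Step 3 — eigenvalues:
  λ = (trace ± √Δ)/2 = (20 ± 7.2111)/2,
  λ_1 = 13.6056,  λ_2 = 6.3944.

Step 4 — unit eigenvector for λ_1: solve (Sigma - λ_1 I)v = 0. First row:
  (12 - 13.6056)·v_x + (3)·v_y = 0, i.e. (-1.6056)·v_x + (3)·v_y = 0,
  so v ∝ (b, λ_1 - a) = (3, 1.6056) = u.
  ||u|| = √((3)² + (1.6056)²) = √(11.5778) ≈ 3.4026,
  v_1 = u/||u|| ≈ (0.8817, 0.4719) (||v_1|| = 1).

λ_1 = 13.6056,  λ_2 = 6.3944;  v_1 ≈ (0.8817, 0.4719)


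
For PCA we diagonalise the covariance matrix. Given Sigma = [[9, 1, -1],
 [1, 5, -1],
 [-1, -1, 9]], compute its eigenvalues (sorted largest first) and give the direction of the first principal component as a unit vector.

Step 1 — characteristic polynomial p(λ) = det(λI - Sigma) = λ³ - tr·λ² + c_1·λ - det, where tr = trace, c_1 = sum of the principal 2×2 minors, det = det(Sigma):
  tr = 9 + 5 + 9 = 23,
  c_1 = (9·5 - (1)²) + (9·9 - (-1)²) + (5·9 - (-1)²) = 44 + 80 + 44 = 168,
  det = 9·(5·9 - (-1)²) - (1)·((1)·9 - (-1)·(-1)) + (-1)·((1)·(-1) - 5·(-1)) = 9·(44) - (1)·(8) + (-1)·(4) = 384.
  So p(λ) = λ³ - 23λ² + 168λ - 384.
Step 2 — look for an integer root (rational root theorem: any rational root is an integer divisor of 384). Testing λ = 8:
  p(8) = 512 - 1472 + 1344 - 384 = 0  ✓
  Dividing out (λ - 8): p(λ) = (λ - 8)(λ² - 15λ + 48).
Step 3 — remaining eigenvalues from the quadratic λ² - 15λ + 48 = 0:
  Δ = 15² - 4·48 = 225 - 192 = 33,  λ = (15 ± √33)/2 = (15 ± 5.7446)/2 ≈ 10.3723 or 4.6277.
  Sorted: λ_1 = 10.3723,  λ_2 = 8,  λ_3 = 4.6277  (check: sum = 23 = tr ✓).

Step 4 — unit eigenvector for λ_1 ≈ 10.3723: v spans the null space of (Sigma - λ_1 I), whose rows are
  r_1 = (-1.3723, 1, -1),  r_2 = (1, -5.3723, -1),  r_3 = (-1, -1, -1.3723).
  v is orthogonal to every row, so take v ∝ r_1 × r_2 = ((1)·(-1) - (-1)·(-5.3723), (-1)·(1) - (-1.3723)·(-1), (-1.3723)·(-5.3723) - (1)·(1)) ≈ (-6.3723, -2.3723, 6.3723).
  Rescale (multiply by -1 so the first nonzero entry is positive): u = (6.3723, 2.3723, -6.3723).
  ||u|| = √((6.3723)² + (2.3723)² + (-6.3723)²) = √(86.8397) ≈ 9.3188,  v_1 = u/||u|| ≈ (0.6838, 0.2546, -0.6838) (||v_1|| = 1).

λ_1 = 10.3723,  λ_2 = 8,  λ_3 = 4.6277;  v_1 ≈ (0.6838, 0.2546, -0.6838)


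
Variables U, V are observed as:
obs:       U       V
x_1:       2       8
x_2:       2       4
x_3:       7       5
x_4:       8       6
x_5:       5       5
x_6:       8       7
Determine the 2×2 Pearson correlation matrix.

Step 1 — column means:
  mean(U) = (2 + 2 + 7 + 8 + 5 + 8) / 6 = 32/6 = 5.3333
  mean(V) = (8 + 4 + 5 + 6 + 5 + 7) / 6 = 35/6 = 5.8333

Step 2 — sample variances and covariances s[i,j] = (1/(n-1)) · Σ_k (x_{k,i} - mean_i) · (x_{k,j} - mean_j), with n-1 = 5:
  s[U,U] = ((-3.3333)·(-3.3333) + (-3.3333)·(-3.3333) + (1.6667)·(1.6667) + (2.6667)·(2.6667) + (-0.3333)·(-0.3333) + (2.6667)·(2.6667)) / 5 = 39.3333/5 = 7.8667
  s[U,V] = ((-3.3333)·(2.1667) + (-3.3333)·(-1.8333) + (1.6667)·(-0.8333) + (2.6667)·(0.1667) + (-0.3333)·(-0.8333) + (2.6667)·(1.1667)) / 5 = 1.3333/5 = 0.2667
  s[V,V] = ((2.1667)·(2.1667) + (-1.8333)·(-1.8333) + (-0.8333)·(-0.8333) + (0.1667)·(0.1667) + (-0.8333)·(-0.8333) + (1.1667)·(1.1667)) / 5 = 10.8333/5 = 2.1667
  Sample standard deviations s_i = √(s[i,i]):
  s(U) = √(7.8667) = 2.8048
  s(V) = √(2.1667) = 1.472

Step 3 — r_{ij} = s_{ij} / (s_i · s_j):
  r[U,U] = 1 (diagonal).
  r[U,V] = 0.2667 / (2.8048 · 1.472) = 0.2667 / 4.1285 = 0.0646
  r[V,V] = 1 (diagonal).

R is symmetric with unit diagonal. Assembling:

R = [[1, 0.0646],
 [0.0646, 1]]


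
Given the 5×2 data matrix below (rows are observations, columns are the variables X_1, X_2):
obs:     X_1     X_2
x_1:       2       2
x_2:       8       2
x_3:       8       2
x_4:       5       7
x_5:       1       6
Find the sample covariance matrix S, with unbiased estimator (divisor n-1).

Step 1 — column means:
  mean(X_1) = (2 + 8 + 8 + 5 + 1) / 5 = 24/5 = 4.8
  mean(X_2) = (2 + 2 + 2 + 7 + 6) / 5 = 19/5 = 3.8

Step 2 — sample covariance S[i,j] = (1/(n-1)) · Σ_k (x_{k,i} - mean_i) · (x_{k,j} - mean_j), with n-1 = 4.
  S[X_1,X_1] = ((-2.8)·(-2.8) + (3.2)·(3.2) + (3.2)·(3.2) + (0.2)·(0.2) + (-3.8)·(-3.8)) / 4 = 42.8/4 = 10.7
  S[X_1,X_2] = ((-2.8)·(-1.8) + (3.2)·(-1.8) + (3.2)·(-1.8) + (0.2)·(3.2) + (-3.8)·(2.2)) / 4 = -14.2/4 = -3.55
  S[X_2,X_2] = ((-1.8)·(-1.8) + (-1.8)·(-1.8) + (-1.8)·(-1.8) + (3.2)·(3.2) + (2.2)·(2.2)) / 4 = 24.8/4 = 6.2

S is symmetric (S[j,i] = S[i,j]). Assembling:

S = [[10.7, -3.55],
 [-3.55, 6.2]]


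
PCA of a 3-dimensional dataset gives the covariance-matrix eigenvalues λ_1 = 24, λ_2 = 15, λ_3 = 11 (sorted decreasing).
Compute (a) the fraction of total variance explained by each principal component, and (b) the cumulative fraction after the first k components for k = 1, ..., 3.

Step 1 — total variance = trace(Sigma) = Σ λ_i = 24 + 15 + 11 = 50.

Step 2 — fraction explained by component i = λ_i / Σ λ:
  PC1: 24/50 = 0.48
  PC2: 15/50 = 0.3
  PC3: 11/50 = 0.22

Step 3 — cumulative fraction after k components = (λ_1 + ... + λ_k) / Σ λ:
  k = 1: 24/50 = 0.48
  k = 2: (24 + 15)/50 = 39/50 = 0.78
  k = 3: (24 + 15 + 11)/50 = 50/50 = 1

Summary (fraction, with percent):

explained: PC1 0.48 (48%), PC2 0.3 (30%), PC3 0.22 (22%);  cumulative: 0.48, 0.78, 1


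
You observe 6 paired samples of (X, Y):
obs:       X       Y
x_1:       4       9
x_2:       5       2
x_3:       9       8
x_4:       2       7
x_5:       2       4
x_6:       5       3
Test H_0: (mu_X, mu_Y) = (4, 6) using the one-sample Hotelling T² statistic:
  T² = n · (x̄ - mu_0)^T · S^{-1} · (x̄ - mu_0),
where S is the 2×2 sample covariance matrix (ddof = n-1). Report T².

Step 1 — sample mean vector:
  mean(X) = (4 + 5 + 9 + 2 + 2 + 5) / 6 = 27/6 = 4.5
  mean(Y) = (9 + 2 + 8 + 7 + 4 + 3) / 6 = 33/6 = 5.5
  x̄ = (4.5, 5.5),  deviation x̄ - mu_0 = (4.5, 5.5) - (4, 6) = (0.5, -0.5).

Step 2 — sample covariance matrix, S[i,j] = (1/(n-1)) · Σ_k (x_{k,i} - mean_i) · (x_{k,j} - mean_j), divisor n-1 = 5:
  S[X,X] = ((-0.5)·(-0.5) + (0.5)·(0.5) + (4.5)·(4.5) + (-2.5)·(-2.5) + (-2.5)·(-2.5) + (0.5)·(0.5)) / 5 = 33.5/5 = 6.7
  S[X,Y] = ((-0.5)·(3.5) + (0.5)·(-3.5) + (4.5)·(2.5) + (-2.5)·(1.5) + (-2.5)·(-1.5) + (0.5)·(-2.5)) / 5 = 6.5/5 = 1.3
  S[Y,Y] = ((3.5)·(3.5) + (-3.5)·(-3.5) + (2.5)·(2.5) + (1.5)·(1.5) + (-1.5)·(-1.5) + (-2.5)·(-2.5)) / 5 = 41.5/5 = 8.3
  S = [[6.7, 1.3],
 [1.3, 8.3]].

Step 3 — invert S. det(S) = 6.7·8.3 - (1.3)² = 53.92.
  S^{-1} = (1/det) · [[d, -b], [-b, a]] = [[0.1539, -0.0241],
 [-0.0241, 0.1243]].

Step 4 — quadratic form (x̄ - mu_0)^T · S^{-1} · (x̄ - mu_0):
  S^{-1} · (x̄ - mu_0) = (0.089, -0.0742),
  (x̄ - mu_0)^T · [...] = (0.5)·(0.089) + (-0.5)·(-0.0742) = 0.0816.

Step 5 — scale by n: T² = 6 · 0.0816 = 0.4896.

T² ≈ 0.4896


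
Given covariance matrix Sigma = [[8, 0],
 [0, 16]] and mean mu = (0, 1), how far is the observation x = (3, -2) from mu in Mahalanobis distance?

Step 1 — centre the observation: (x - mu) = (3, -3).

Step 2 — invert Sigma. det(Sigma) = 8·16 - (0)² = 128.
  Sigma^{-1} = (1/det) · [[d, -b], [-b, a]] = [[0.125, 0],
 [0, 0.0625]].

Step 3 — form the quadratic (x - mu)^T · Sigma^{-1} · (x - mu):
  Sigma^{-1} · (x - mu) = (0.375, -0.1875).
  (x - mu)^T · [Sigma^{-1} · (x - mu)] = (3)·(0.375) + (-3)·(-0.1875) = 1.6875.

Step 4 — take square root: d = √(1.6875) ≈ 1.299.

d(x, mu) = √(1.6875) ≈ 1.299


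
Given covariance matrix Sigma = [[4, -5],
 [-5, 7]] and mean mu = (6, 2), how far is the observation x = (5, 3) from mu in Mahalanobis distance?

Step 1 — centre the observation: (x - mu) = (-1, 1).

Step 2 — invert Sigma. det(Sigma) = 4·7 - (-5)² = 3.
  Sigma^{-1} = (1/det) · [[d, -b], [-b, a]] = [[2.3333, 1.6667],
 [1.6667, 1.3333]].

Step 3 — form the quadratic (x - mu)^T · Sigma^{-1} · (x - mu):
  Sigma^{-1} · (x - mu) = (-0.6667, -0.3333).
  (x - mu)^T · [Sigma^{-1} · (x - mu)] = (-1)·(-0.6667) + (1)·(-0.3333) = 0.3333.

Step 4 — take square root: d = √(0.3333) ≈ 0.5774.

d(x, mu) = √(0.3333) ≈ 0.5774


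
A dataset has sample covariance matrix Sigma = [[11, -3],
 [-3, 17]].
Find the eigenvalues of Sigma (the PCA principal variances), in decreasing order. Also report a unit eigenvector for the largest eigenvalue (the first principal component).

Step 1 — characteristic polynomial of 2×2 Sigma:
  det(Sigma - λI) = λ² - trace · λ + det = 0.
  trace = 11 + 17 = 28, det = 11·17 - (-3)² = 178.
Step 2 — discriminant:
  Δ = trace² - 4·det = 784 - 712 = 72.
Step 3 — eigenvalues:
  λ = (trace ± √Δ)/2 = (28 ± 8.4853)/2,
  λ_1 = 18.2426,  λ_2 = 9.7574.

Step 4 — unit eigenvector for λ_1: solve (Sigma - λ_1 I)v = 0. First row:
  (11 - 18.2426)·v_x + (-3)·v_y = 0, i.e. (-7.2426)·v_x + (-3)·v_y = 0,
  so v ∝ (b, λ_1 - a) = (-3, 7.2426); multiply by -1 so the first entry is positive: u = (3, -7.2426).
  ||u|| = √((3)² + (-7.2426)²) = √(61.4558) ≈ 7.8394,
  v_1 = u/||u|| ≈ (0.3827, -0.9239) (||v_1|| = 1).

λ_1 = 18.2426,  λ_2 = 9.7574;  v_1 ≈ (0.3827, -0.9239)


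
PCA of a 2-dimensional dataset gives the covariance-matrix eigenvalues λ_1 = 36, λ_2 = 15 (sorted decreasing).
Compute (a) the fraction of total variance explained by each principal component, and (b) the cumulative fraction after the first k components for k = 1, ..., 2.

Step 1 — total variance = trace(Sigma) = Σ λ_i = 36 + 15 = 51.

Step 2 — fraction explained by component i = λ_i / Σ λ:
  PC1: 36/51 = 0.7059
  PC2: 15/51 = 0.2941

Step 3 — cumulative fraction after k components = (λ_1 + ... + λ_k) / Σ λ:
  k = 1: 36/51 = 0.7059
  k = 2: (36 + 15)/51 = 51/51 = 1

Summary (fraction, with percent):

explained: PC1 0.7059 (70.59%), PC2 0.2941 (29.41%);  cumulative: 0.7059, 1


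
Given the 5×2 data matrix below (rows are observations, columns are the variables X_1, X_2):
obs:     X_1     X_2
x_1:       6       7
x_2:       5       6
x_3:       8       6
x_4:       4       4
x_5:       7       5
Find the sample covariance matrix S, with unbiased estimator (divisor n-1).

Step 1 — column means:
  mean(X_1) = (6 + 5 + 8 + 4 + 7) / 5 = 30/5 = 6
  mean(X_2) = (7 + 6 + 6 + 4 + 5) / 5 = 28/5 = 5.6

Step 2 — sample covariance S[i,j] = (1/(n-1)) · Σ_k (x_{k,i} - mean_i) · (x_{k,j} - mean_j), with n-1 = 4.
  S[X_1,X_1] = ((0)·(0) + (-1)·(-1) + (2)·(2) + (-2)·(-2) + (1)·(1)) / 4 = 10/4 = 2.5
  S[X_1,X_2] = ((0)·(1.4) + (-1)·(0.4) + (2)·(0.4) + (-2)·(-1.6) + (1)·(-0.6)) / 4 = 3/4 = 0.75
  S[X_2,X_2] = ((1.4)·(1.4) + (0.4)·(0.4) + (0.4)·(0.4) + (-1.6)·(-1.6) + (-0.6)·(-0.6)) / 4 = 5.2/4 = 1.3

S is symmetric (S[j,i] = S[i,j]). Assembling:

S = [[2.5, 0.75],
 [0.75, 1.3]]


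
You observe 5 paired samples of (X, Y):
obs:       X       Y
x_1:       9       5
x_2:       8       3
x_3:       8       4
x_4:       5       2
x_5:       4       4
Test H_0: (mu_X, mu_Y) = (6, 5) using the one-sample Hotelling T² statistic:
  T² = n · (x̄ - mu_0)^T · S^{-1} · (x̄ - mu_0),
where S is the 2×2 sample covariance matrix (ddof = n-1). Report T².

Step 1 — sample mean vector:
  mean(X) = (9 + 8 + 8 + 5 + 4) / 5 = 34/5 = 6.8
  mean(Y) = (5 + 3 + 4 + 2 + 4) / 5 = 18/5 = 3.6
  x̄ = (6.8, 3.6),  deviation x̄ - mu_0 = (6.8, 3.6) - (6, 5) = (0.8, -1.4).

Step 2 — sample covariance matrix, S[i,j] = (1/(n-1)) · Σ_k (x_{k,i} - mean_i) · (x_{k,j} - mean_j), divisor n-1 = 4:
  S[X,X] = ((2.2)·(2.2) + (1.2)·(1.2) + (1.2)·(1.2) + (-1.8)·(-1.8) + (-2.8)·(-2.8)) / 4 = 18.8/4 = 4.7
  S[X,Y] = ((2.2)·(1.4) + (1.2)·(-0.6) + (1.2)·(0.4) + (-1.8)·(-1.6) + (-2.8)·(0.4)) / 4 = 4.6/4 = 1.15
  S[Y,Y] = ((1.4)·(1.4) + (-0.6)·(-0.6) + (0.4)·(0.4) + (-1.6)·(-1.6) + (0.4)·(0.4)) / 4 = 5.2/4 = 1.3
  S = [[4.7, 1.15],
 [1.15, 1.3]].

Step 3 — invert S. det(S) = 4.7·1.3 - (1.15)² = 4.7875.
  S^{-1} = (1/det) · [[d, -b], [-b, a]] = [[0.2715, -0.2402],
 [-0.2402, 0.9817]].

Step 4 — quadratic form (x̄ - mu_0)^T · S^{-1} · (x̄ - mu_0):
  S^{-1} · (x̄ - mu_0) = (0.5535, -1.5666),
  (x̄ - mu_0)^T · [...] = (0.8)·(0.5535) + (-1.4)·(-1.5666) = 2.636.

Step 5 — scale by n: T² = 5 · 2.636 = 13.1802.

T² ≈ 13.1802
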